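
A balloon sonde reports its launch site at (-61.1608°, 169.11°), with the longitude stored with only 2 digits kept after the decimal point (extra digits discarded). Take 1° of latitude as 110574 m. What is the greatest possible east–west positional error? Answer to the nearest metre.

Truncating at 2 decimal places can drop up to a full unit in the last place, so the longitude may be off by as much as 0.01°.
Parallels shrink by cos φ, so at 61.1608° a degree of longitude is 110574 × 0.4824 ≈ 53335.7 m.
So at most 0.01° × 53335.7 ≈ 533.357 m east–west.

533 metres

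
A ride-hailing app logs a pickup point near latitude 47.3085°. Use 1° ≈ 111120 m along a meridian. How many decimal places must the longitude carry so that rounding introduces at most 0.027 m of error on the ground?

At 47.3085° one degree of longitude covers 111120 × cos 47.3085° ≈ 111120 × 0.6781 ≈ 75345 m.
N decimal places → at most half a unit in the last place, 0.5 × 10⁻ᴺ° = 75345/2 × 10⁻ᴺ m.
Setting 37672.5 × 10⁻ᴺ ≤ 0.027 gives 10ᴺ ≥ 1.395e+06, i.e. N ≥ 6.14.
N = 6 would give 0.0377 m (too coarse); N = 7 gives 0.00377 m ≤ 0.027 m.

7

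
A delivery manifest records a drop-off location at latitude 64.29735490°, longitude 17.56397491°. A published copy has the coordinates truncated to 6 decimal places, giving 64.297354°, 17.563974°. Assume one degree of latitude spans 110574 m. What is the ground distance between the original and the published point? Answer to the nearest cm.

11 cm

The latitude changed by +0.00000090° and the longitude by +0.00000091°.
N–S: 0.00000090° × 110574 m/° = 0.0995166 m.
E–W at 64.2974°: 0.00000091° × 110574 × cos 64.2974° = 0.00000091 × 110574 × 0.4337 ≈ 0.04364 m.
Distance: √(0.0995166² + 0.04364²) ≈ 0.108665 m.
That is 0.108665 m = 10.866 cm.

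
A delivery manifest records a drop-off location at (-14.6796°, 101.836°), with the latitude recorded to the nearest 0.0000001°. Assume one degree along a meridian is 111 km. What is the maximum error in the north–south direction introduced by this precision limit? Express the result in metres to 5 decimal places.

0.00555 metres

Rounding to 7 decimal places leaves the latitude within ±5e-08° of the true value.
Along the meridian that is 5e-08° × 111000 m/° = 0.00555 m.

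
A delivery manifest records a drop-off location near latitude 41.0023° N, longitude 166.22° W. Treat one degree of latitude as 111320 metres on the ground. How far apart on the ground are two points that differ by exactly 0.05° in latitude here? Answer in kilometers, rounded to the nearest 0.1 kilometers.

5.6 kilometers

Along a meridian 0.05° is 0.05 × 111320 = 5566 m.
That is 5566 m = 5.566 km.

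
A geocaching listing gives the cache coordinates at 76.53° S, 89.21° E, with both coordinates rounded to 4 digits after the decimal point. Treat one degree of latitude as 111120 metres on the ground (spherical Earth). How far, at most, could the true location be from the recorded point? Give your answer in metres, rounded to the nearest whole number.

6 metres

Rounding to 4 decimal places leaves each coordinate within ±5e-05° of the true value.
North–south component: 5e-05° × 111120 = 5.556 m.
E–W at 76.53°: 5e-05° × 111120 × cos 76.53° = 5e-05 × 111120 × 0.2329 ≈ 1.29419 m.
Combining orthogonally: (5.556² + 1.29419²)^½ ≈ 5.70474 m.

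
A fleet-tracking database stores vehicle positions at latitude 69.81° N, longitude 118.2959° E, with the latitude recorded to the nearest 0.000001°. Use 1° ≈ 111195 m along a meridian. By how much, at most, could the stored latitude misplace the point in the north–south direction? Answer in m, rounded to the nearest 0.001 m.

0.056 m

Rounding to 6 decimal places leaves the latitude within ±5e-07° of the true value.
North–south distance: 5e-07° × 111195 m/° = 0.0555975 m.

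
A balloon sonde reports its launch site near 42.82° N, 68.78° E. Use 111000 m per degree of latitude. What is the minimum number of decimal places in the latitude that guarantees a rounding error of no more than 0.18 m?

One degree of latitude covers 111000 m.
Rounding to N decimal places gives at most 0.5 × 10⁻ᴺ degrees of error, i.e. 0.5 × 10⁻ᴺ × 111000 m.
Need 0.5 × 111000 × 10⁻ᴺ ≤ 0.18 → 10⁻ᴺ ≤ 3.243e-06, so N ≥ 5.49.
N = 5 would give 0.555 m (too coarse); N = 6 gives 0.0555 m ≤ 0.18 m.

6 decimal places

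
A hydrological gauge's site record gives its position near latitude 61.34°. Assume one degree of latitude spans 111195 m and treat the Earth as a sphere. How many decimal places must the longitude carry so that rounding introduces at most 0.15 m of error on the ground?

At 61.34° one degree of longitude covers 111195 × cos 61.34° ≈ 111195 × 0.4796 ≈ 53330.3 m.
N decimal places → at most half a unit in the last place, 0.5 × 10⁻ᴺ° = 53330.3/2 × 10⁻ᴺ m.
Need 0.5 × 53330.3 × 10⁻ᴺ ≤ 0.15 → 10⁻ᴺ ≤ 5.625e-06, so N ≥ 5.25.
N = 5 would give 0.267 m (too coarse); N = 6 gives 0.0267 m ≤ 0.15 m.

6 decimal places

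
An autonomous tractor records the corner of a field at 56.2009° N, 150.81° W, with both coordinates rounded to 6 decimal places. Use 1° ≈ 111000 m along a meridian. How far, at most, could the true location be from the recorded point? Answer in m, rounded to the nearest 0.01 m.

Rounding to 6 decimal places leaves each coordinate within ±5e-07° of the true value.
Latitude error → 5e-07 × 111000 = 0.0555 m along the meridian.
Longitude error → 5e-07 × 111000 × cos 56.2009° = 5e-07 × 111000 × 0.5563 ≈ 0.0308737 m.
The two errors are perpendicular, so the maximum displacement is √(0.0555² + 0.0308737²) ≈ 0.0635093 m.

0.06 m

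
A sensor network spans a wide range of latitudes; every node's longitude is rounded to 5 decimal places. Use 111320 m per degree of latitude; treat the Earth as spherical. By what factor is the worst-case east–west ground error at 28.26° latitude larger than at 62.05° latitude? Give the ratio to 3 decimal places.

Rounding to 5 decimal places leaves the longitude within ±5e-06° of the true value.
At 28.26°: 5e-06° × 111320 × cos 28.26° = 5e-06 × 111320 × 0.8808 ≈ 0.49026 m.
Error at 62.05° = 5e-06° × 111320 × cos 62.05° ≈ 0.5566 × 0.4687 = 0.26088 m.
Ratio: 0.49026 / 0.26088 = cos 28.26° / cos 62.05° ≈ 1.8793.

1.879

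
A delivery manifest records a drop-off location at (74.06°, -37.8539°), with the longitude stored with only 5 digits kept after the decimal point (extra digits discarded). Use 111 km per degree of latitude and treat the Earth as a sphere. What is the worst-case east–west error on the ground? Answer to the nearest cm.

30 cm

Truncating at 5 decimal places can drop up to a full unit in the last place, so the longitude may be off by as much as 1e-05°.
At latitude 74.06° a degree of longitude spans 111000 m × cos 74.06° = 111000 × 0.2746 ≈ 30484 m.
East–west error: 1e-05° × 30484 m/° ≈ 0.30484 m.
That is 0.30484 m = 30.484 cm.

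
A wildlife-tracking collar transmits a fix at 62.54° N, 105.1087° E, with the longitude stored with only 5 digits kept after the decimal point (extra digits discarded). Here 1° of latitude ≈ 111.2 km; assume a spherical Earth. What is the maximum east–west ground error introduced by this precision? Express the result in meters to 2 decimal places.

0.51 meters

Truncating at 5 decimal places can drop up to a full unit in the last place, so the longitude may be off by as much as 1e-05°.
One degree of longitude at 62.54° is 111200 × cos 62.54° ≈ 111200 × 0.4611 = 51277.6 m.
Maximum E–W displacement: 1e-05 × 51277.6 = 0.512776 m.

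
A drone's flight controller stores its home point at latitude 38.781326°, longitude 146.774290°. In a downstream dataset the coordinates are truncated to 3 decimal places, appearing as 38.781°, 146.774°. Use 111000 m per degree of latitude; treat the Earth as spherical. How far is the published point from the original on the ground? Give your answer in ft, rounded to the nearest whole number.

Δlat = 38.781326 − 38.781 = +0.000326°; Δlon = 146.774290 − 146.774 = +0.000290°.
North–south shift: 0.000326 × 111000 = 36.186 m.
East–west at this latitude: 0.000290° × 111000 × cos 38.781° ≈ 0.000290 × 86529.6 = 25.0936 m.
Combined displacement = (36.186² + 25.0936²)^½ ≈ 44.0354 m.
Converting: 44.0354 m × 3.2808 ft/m ≈ 144.47 ft.

144 ft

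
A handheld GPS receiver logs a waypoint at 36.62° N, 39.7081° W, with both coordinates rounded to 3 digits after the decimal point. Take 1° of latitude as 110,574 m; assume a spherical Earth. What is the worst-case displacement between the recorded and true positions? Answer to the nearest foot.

Rounding to 3 decimal places leaves each coordinate within ±0.0005° of the true value.
North–south component: 0.0005° × 110574 = 55.287 m.
Longitude error → 0.0005 × 110574 × cos 36.62° = 0.0005 × 110574 × 0.8026 ≈ 44.3739 m.
The two errors are perpendicular, so the maximum displacement is √(55.287² + 44.3739²) ≈ 70.8921 m.
In feet: 70.8921 m ÷ 0.3048 ≈ 232.59 ft.

233 feet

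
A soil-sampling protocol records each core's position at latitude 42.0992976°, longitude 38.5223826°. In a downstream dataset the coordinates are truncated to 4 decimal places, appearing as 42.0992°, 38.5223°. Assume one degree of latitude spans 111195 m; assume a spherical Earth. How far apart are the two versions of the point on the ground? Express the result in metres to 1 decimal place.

The latitude changed by +0.0000976° and the longitude by +0.0000826°.
North–south shift: 0.0000976 × 111195 = 10.8526 m.
East–west at this latitude: 0.0000826° × 111195 × cos 42.0992° ≈ 0.0000826 × 82505 = 6.81492 m.
Distance: √(10.8526² + 6.81492²) ≈ 12.8149 m.

12.8 metres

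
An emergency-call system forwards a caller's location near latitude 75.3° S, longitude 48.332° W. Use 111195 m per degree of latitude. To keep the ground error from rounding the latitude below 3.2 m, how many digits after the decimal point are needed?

One degree of latitude covers 111195 m.
Rounding to N decimal places gives at most 0.5 × 10⁻ᴺ degrees of error, i.e. 0.5 × 10⁻ᴺ × 111195 m.
Need 0.5 × 111195 × 10⁻ᴺ ≤ 3.2 → 10⁻ᴺ ≤ 5.756e-05, so N ≥ 4.24.
So 5 decimal places suffice (0.556 m); 4 would allow up to 5.56 m.

5 decimal places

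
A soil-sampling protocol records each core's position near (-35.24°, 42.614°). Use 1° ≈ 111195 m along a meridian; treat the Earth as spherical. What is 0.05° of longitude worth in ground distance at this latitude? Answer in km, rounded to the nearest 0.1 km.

4.5 km

At 35.24° a degree of longitude is 111195 × cos 35.24° ≈ 90817.7 m, so 0.05° corresponds to 4540.88 m.
That is 4540.88 m = 4.5409 km.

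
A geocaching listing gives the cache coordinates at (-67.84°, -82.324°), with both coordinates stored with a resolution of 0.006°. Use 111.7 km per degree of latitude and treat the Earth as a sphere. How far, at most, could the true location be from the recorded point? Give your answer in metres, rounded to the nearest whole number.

358 metres

With a 0.006° grid the true value lies within half a step, ±0.006°/2 = ±0.003°, of the stored one.
Latitude error → 0.003 × 111700 = 335.1 m along the meridian.
Longitude error → 0.003 × 111700 × cos 67.84° = 0.003 × 111700 × 0.3772 ≈ 126.398 m.
Combining orthogonally: (335.1² + 126.398²)^½ ≈ 358.146 m.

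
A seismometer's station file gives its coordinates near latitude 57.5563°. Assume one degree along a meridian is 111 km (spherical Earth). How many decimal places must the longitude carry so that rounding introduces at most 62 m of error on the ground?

At 57.5563° one degree of longitude covers 111000 × cos 57.5563° ≈ 111000 × 0.5365 ≈ 59548.2 m.
With N decimal places the half-ulp bound is 0.5·10⁻ᴺ°, or 0.5·10⁻ᴺ × 59548.2 m on the ground.
Need 0.5 × 59548.2 × 10⁻ᴺ ≤ 62 → 10⁻ᴺ ≤ 2.082e-03, so N ≥ 2.68.
At 2 places the error can reach 298 m, but 3 places keeps it to 29.8 m.

3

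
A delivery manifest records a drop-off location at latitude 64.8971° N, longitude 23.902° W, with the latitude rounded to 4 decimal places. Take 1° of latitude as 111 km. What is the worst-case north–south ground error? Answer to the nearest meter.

Rounding to 4 decimal places leaves the latitude within ±5e-05° of the true value.
North–south distance: 5e-05° × 111000 m/° = 5.55 m.

6 meters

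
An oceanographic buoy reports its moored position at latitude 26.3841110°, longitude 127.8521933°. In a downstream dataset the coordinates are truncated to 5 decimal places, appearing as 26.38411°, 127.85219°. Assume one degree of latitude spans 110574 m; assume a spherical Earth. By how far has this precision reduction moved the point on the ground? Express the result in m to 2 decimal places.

Δlat = 26.3841110 − 26.38411 = +0.0000010°; Δlon = 127.8521933 − 127.85219 = +0.0000033°.
North–south shift: 0.0000010 × 110574 = 0.110574 m.
E–W at 26.3841°: 0.0000033° × 110574 × cos 26.3841° = 0.0000033 × 110574 × 0.8958 ≈ 0.326885 m.
Distance: √(0.110574² + 0.326885²) ≈ 0.34508 m.

0.35 m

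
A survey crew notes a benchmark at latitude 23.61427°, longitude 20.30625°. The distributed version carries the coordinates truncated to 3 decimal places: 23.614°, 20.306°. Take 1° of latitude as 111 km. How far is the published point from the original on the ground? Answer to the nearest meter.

39 meters

Δlat = 23.61427 − 23.614 = +0.00027°; Δlon = 20.30625 − 20.306 = +0.00025°.
N–S: 0.00027° × 111000 m/° = 29.97 m.
East–west at this latitude: 0.00025° × 111000 × cos 23.614° ≈ 0.00025 × 101705 = 25.4264 m.
Hypotenuse of the two orthogonal shifts: √(29.97² + 25.4264²) = 39.3027 m.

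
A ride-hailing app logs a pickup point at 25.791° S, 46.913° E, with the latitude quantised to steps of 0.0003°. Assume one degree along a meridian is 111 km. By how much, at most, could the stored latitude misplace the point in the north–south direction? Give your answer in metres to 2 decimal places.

16.65 metres

With a 0.0003° grid the true value lies within half a step, ±0.0003°/2 = ±0.00015°, of the stored one.
So the N–S error is at most 0.00015 × 111000 = 16.65 m.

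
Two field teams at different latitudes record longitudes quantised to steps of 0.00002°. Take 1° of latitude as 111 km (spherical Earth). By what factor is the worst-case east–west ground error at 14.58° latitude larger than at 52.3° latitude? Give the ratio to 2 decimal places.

With a 0.00002° grid the true value lies within half a step, ±0.00002°/2 = ±1e-05°, of the stored one.
At 14.58°: 1e-05° × 111000 × cos 14.58° = 1e-05 × 111000 × 0.9678 ≈ 1.0743 m.
Error at 52.3° = 1e-05° × 111000 × cos 52.3° ≈ 1.11 × 0.6115 = 0.6788 m.
Ratio: 1.0743 / 0.6788 = cos 14.58° / cos 52.3° ≈ 1.5826.

1.58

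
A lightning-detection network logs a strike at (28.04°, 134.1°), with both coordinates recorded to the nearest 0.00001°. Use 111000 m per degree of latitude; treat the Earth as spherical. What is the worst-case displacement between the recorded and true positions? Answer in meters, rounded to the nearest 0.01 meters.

0.74 meters

Rounding to 5 decimal places leaves each coordinate within ±5e-06° of the true value.
N–S: 5e-06° × 111000 m/° = 0.555 m.
East–west component at 28.04°: 5e-06° × 111000 × cos 28.04° ≈ 5e-06 × 97970.8 ≈ 0.489854 m.
The two errors are perpendicular, so the maximum displacement is √(0.555² + 0.489854²) ≈ 0.740258 m.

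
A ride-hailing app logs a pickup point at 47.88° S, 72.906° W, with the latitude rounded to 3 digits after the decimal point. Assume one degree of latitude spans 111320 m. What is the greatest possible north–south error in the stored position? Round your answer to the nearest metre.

Rounding to 3 decimal places leaves the latitude within ±0.0005° of the true value.
Along the meridian that is 0.0005° × 111320 m/° = 55.66 m.

56 metres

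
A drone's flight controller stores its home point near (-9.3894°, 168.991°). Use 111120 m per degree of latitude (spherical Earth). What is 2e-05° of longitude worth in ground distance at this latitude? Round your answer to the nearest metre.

2 metres

At 9.3894° a degree of longitude is 111120 × cos 9.3894° ≈ 109631 m, so 2e-05° corresponds to 2.19263 m.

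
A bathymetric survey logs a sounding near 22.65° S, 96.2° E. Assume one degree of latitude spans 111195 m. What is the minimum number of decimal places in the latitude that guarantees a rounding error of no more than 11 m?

4 decimal places

One degree of latitude covers 111195 m.
N decimal places → at most half a unit in the last place, 0.5 × 10⁻ᴺ° = 111195/2 × 10⁻ᴺ m.
Need 0.5 × 111195 × 10⁻ᴺ ≤ 11 → 10⁻ᴺ ≤ 1.979e-04, so N ≥ 3.70.
N = 3 would give 55.6 m (too coarse); N = 4 gives 5.56 m ≤ 11 m.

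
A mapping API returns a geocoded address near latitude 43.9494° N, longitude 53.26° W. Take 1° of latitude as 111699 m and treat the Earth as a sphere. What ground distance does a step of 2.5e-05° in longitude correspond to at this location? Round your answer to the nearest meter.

At 43.9494° a degree of longitude is 111699 × cos 43.9494° ≈ 80418 m, so 2.5e-05° corresponds to 2.01045 m.

2 meters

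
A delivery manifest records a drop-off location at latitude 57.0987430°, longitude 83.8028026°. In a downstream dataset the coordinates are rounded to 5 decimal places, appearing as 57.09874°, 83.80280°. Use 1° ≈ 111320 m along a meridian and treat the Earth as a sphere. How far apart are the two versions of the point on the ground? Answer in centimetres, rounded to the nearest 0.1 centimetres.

36.9 centimetres

Δlat = 57.0987430 − 57.09874 = +0.0000030°; Δlon = 83.8028026 − 83.80280 = +0.0000026°.
N–S: 0.0000030° × 111320 m/° = 0.33396 m.
E–W at 57.0987°: 0.0000026° × 111320 × cos 57.0987° = 0.0000026 × 111320 × 0.5432 ≈ 0.157217 m.
Hypotenuse of the two orthogonal shifts: √(0.33396² + 0.157217²) = 0.369116 m.
That is 0.369116 m = 36.912 cm.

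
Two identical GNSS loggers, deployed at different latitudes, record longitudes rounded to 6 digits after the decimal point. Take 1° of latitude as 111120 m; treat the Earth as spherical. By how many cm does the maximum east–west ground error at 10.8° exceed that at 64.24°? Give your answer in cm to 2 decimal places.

3.04 cm

Rounding to 6 decimal places leaves the longitude within ±5e-07° of the true value.
Error at 10.8° = 5e-07° × 111120 × cos 10.8° ≈ 0.05556 × 0.9823 = 0.054576 m.
Error at 64.24° = 5e-07° × 111120 × cos 64.24° ≈ 0.05556 × 0.4346 = 0.024147 m.
So the lower-latitude error exceeds the higher by 0.054576 − 0.024147 = 0.030429 m.
That is 0.0304294 m = 3.0429 cm.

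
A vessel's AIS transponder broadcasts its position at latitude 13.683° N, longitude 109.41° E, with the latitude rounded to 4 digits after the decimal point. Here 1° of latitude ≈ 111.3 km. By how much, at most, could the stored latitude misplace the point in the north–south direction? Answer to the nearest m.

Rounding to 4 decimal places leaves the latitude within ±5e-05° of the true value.
So the N–S error is at most 5e-05 × 111300 = 5.565 m.

6 m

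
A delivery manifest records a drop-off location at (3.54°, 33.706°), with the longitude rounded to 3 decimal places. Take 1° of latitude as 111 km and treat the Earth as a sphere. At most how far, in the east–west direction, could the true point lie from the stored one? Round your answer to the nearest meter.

55 meters

Rounding to 3 decimal places leaves the longitude within ±0.0005° of the true value.
At latitude 3.54° a degree of longitude spans 111000 m × cos 3.54° = 111000 × 0.9981 ≈ 110788 m.
Maximum E–W displacement: 0.0005 × 110788 = 55.3941 m.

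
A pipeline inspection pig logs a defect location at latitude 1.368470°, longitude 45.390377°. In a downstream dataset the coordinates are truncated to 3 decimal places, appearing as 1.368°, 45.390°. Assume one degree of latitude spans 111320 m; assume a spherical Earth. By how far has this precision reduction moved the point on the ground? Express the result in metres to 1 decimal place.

Δlat = 1.368470 − 1.368 = +0.000470°; Δlon = 45.390377 − 45.390 = +0.000377°.
N–S: 0.000470° × 111320 m/° = 52.3204 m.
E–W at 1.368°: 0.000377° × 111320 × cos 1.368° = 0.000377 × 111320 × 0.9997 ≈ 41.9557 m.
Hypotenuse of the two orthogonal shifts: √(52.3204² + 41.9557²) = 67.0649 m.

67.1 metres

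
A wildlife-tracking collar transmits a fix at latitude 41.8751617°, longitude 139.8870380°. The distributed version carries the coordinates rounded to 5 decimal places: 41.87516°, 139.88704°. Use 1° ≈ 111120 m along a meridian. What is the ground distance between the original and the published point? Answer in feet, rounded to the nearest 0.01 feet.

Δlat = 41.8751617 − 41.87516 = +0.0000017°; Δlon = 139.8870380 − 139.88704 = -0.0000020°.
N–S: 0.0000017° × 111120 m/° = 0.188904 m.
East–west at this latitude: -0.0000020° × 111120 × cos 41.8752° ≈ -0.0000020 × 82740.1 = -0.16548 m.
Distance: √(0.188904² + 0.16548²) ≈ 0.251134 m.
Converting: 0.251134 m × 3.2808 ft/m ≈ 0.82393 ft.

0.82 feet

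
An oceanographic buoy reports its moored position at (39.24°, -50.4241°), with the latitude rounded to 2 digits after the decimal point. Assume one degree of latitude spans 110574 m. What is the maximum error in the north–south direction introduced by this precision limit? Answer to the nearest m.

553 m

Rounding to 2 decimal places leaves the latitude within ±0.005° of the true value.
North–south distance: 0.005° × 110574 m/° = 552.87 m.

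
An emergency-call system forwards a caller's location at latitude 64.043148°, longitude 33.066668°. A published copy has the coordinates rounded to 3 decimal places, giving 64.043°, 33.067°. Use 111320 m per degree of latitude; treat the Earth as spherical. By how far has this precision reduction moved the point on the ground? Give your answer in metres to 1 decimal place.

The latitude changed by +0.000148° and the longitude by -0.000332°.
North–south shift: 0.000148 × 111320 = 16.4754 m.
E–W at 64.043°: -0.000332° × 111320 × cos 64.043° = -0.000332 × 111320 × 0.4377 ≈ -16.1765 m.
Combined displacement = (16.4754² + 16.1765²)^½ ≈ 23.0893 m.

23.1 metres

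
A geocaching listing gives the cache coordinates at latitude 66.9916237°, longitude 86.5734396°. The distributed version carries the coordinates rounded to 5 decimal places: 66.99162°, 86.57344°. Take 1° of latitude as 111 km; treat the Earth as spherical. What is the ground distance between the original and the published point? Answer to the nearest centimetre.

The latitude changed by +0.0000037° and the longitude by -0.0000004°.
N–S: 0.0000037° × 111000 m/° = 0.4107 m.
E–W at 66.9916°: -0.0000004° × 111000 × cos 66.9916° = -0.0000004 × 111000 × 0.3909 ≈ -0.0173544 m.
Distance: √(0.4107² + 0.0173544²) ≈ 0.411066 m.
That is 0.411066 m = 41.107 cm.

41 centimetres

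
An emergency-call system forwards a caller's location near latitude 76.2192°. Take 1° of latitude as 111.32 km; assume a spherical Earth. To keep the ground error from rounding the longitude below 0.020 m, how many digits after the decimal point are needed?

At 76.2192° one degree of longitude covers 111320 × cos 76.2192° ≈ 111320 × 0.2382 ≈ 26517.3 m.
Rounding to N decimal places gives at most 0.5 × 10⁻ᴺ degrees of error, i.e. 0.5 × 10⁻ᴺ × 26517.3 m.
Need 0.5 × 26517.3 × 10⁻ᴺ ≤ 0.020 → 10⁻ᴺ ≤ 1.508e-06, so N ≥ 5.82.
At 5 places the error can reach 0.133 m, but 6 places keeps it to 0.0133 m.

6 decimal places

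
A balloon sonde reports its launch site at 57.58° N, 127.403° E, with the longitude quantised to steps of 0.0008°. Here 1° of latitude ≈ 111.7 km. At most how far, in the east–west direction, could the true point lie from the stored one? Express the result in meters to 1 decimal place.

With a 0.0008° grid the true value lies within half a step, ±0.0008°/2 = ±0.0004°, of the stored one.
One degree of longitude at 57.58° is 111700 × cos 57.58° ≈ 111700 × 0.5361 = 59884.8 m.
Maximum E–W displacement: 0.0004 × 59884.8 = 23.9539 m.

24.0 meters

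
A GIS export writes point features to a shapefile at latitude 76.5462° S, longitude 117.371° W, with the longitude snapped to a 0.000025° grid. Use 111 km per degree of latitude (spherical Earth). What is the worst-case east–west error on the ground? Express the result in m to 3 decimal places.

0.323 m

With a 0.000025° grid the true value lies within half a step, ±0.000025°/2 = ±1.25e-05°, of the stored one.
At latitude 76.5462° a degree of longitude spans 111000 m × cos 76.5462° = 111000 × 0.2327 ≈ 25825.4 m.
Maximum E–W displacement: 1.25e-05 × 25825.4 = 0.322817 m.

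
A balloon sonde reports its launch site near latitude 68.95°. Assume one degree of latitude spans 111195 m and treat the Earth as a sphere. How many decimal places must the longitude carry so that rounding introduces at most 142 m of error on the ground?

3 decimal places

At 68.95° one degree of longitude covers 111195 × cos 68.95° ≈ 111195 × 0.3592 ≈ 39939.3 m.
Rounding to N decimal places gives at most 0.5 × 10⁻ᴺ degrees of error, i.e. 0.5 × 10⁻ᴺ × 39939.3 m.
Need 0.5 × 39939.3 × 10⁻ᴺ ≤ 142 → 10⁻ᴺ ≤ 7.111e-03, so N ≥ 2.15.
So 3 decimal places suffice (20 m); 2 would allow up to 200 m.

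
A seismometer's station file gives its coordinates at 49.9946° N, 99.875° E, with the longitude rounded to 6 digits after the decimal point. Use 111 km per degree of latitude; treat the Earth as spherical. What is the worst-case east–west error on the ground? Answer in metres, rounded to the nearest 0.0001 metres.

Rounding to 6 decimal places leaves the longitude within ±5e-07° of the true value.
One degree of longitude at 49.9946° is 111000 × cos 49.9946° ≈ 111000 × 0.6429 = 71357.4 m.
Maximum E–W displacement: 5e-07 × 71357.4 = 0.0356787 m.

0.0357 metres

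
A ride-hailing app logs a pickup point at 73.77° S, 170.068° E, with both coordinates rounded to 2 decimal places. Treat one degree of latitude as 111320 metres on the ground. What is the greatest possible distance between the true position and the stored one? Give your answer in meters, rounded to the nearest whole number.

Rounding to 2 decimal places leaves each coordinate within ±0.005° of the true value.
Latitude error → 0.005 × 111320 = 556.6 m along the meridian.
East–west component at 73.77°: 0.005° × 111320 × cos 73.77° ≈ 0.005 × 31113.3 ≈ 155.566 m.
Worst case both components are at the extreme and orthogonal: √(556.6² + 155.566²) ≈ 577.931 m.

578 meters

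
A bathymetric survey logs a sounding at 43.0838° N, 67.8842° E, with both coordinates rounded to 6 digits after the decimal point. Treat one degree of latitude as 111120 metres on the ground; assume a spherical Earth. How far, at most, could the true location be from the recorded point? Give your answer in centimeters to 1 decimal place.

6.9 centimeters

Rounding to 6 decimal places leaves each coordinate within ±5e-07° of the true value.
Latitude error → 5e-07 × 111120 = 0.05556 m along the meridian.
Longitude error → 5e-07 × 111120 × cos 43.0838° = 5e-07 × 111120 × 0.7304 ≈ 0.0405785 m.
Worst case both components are at the extreme and orthogonal: √(0.05556² + 0.0405785²) ≈ 0.0688007 m.
That is 0.0688007 m = 6.8801 cm.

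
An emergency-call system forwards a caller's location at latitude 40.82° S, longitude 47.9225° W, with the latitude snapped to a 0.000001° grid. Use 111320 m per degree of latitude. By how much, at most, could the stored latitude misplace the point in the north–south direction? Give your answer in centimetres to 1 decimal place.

With a 0.000001° grid the true value lies within half a step, ±0.000001°/2 = ±5e-07°, of the stored one.
So the N–S error is at most 5e-07 × 111320 = 0.05566 m.
That is 0.05566 m = 5.566 cm.

5.6 centimetres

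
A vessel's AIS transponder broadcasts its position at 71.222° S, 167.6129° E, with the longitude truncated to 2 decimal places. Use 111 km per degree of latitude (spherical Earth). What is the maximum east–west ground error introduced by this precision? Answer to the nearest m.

357 m

Truncating at 2 decimal places can drop up to a full unit in the last place, so the longitude may be off by as much as 0.01°.
One degree of longitude at 71.222° is 111000 × cos 71.222° ≈ 111000 × 0.3219 = 35731.1 m.
East–west error: 0.01° × 35731.1 m/° ≈ 357.311 m.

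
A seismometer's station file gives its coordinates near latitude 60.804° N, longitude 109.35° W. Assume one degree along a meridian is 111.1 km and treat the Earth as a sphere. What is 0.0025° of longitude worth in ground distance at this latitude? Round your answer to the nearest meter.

0.0025° of longitude at 60.804° is 0.0025 × 111100 × cos 60.804° ≈ 0.0025 × 54194.4 = 135.486 m.

135 meters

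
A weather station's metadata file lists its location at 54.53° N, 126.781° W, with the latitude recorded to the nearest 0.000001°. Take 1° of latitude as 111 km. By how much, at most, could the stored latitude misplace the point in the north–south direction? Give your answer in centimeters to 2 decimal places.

5.55 centimeters

Rounding to 6 decimal places leaves the latitude within ±5e-07° of the true value.
North–south distance: 5e-07° × 111000 m/° = 0.0555 m.
That is 0.0555 m = 5.55 cm.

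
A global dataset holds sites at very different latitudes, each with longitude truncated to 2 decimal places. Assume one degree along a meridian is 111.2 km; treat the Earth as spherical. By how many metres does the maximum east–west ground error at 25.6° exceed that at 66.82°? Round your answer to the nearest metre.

565 metres

Truncating at 2 decimal places can drop up to a full unit in the last place, so the longitude may be off by as much as 0.01°.
Error at 25.6° = 0.01° × 111200 × cos 25.6° ≈ 1112 × 0.9018 = 1002.8 m.
At 66.82°: 0.01° × 111200 × cos 66.82° = 0.01 × 111200 × 0.3936 ≈ 437.71 m.
Difference: 1002.8 − 437.71 = 565.13 m.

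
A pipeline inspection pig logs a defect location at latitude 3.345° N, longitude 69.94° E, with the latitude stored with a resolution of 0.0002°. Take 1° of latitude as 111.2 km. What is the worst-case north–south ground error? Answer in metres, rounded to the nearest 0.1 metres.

With a 0.0002° grid the true value lies within half a step, ±0.0002°/2 = ±0.0001°, of the stored one.
So the N–S error is at most 0.0001 × 111200 = 11.12 m.

11.1 metres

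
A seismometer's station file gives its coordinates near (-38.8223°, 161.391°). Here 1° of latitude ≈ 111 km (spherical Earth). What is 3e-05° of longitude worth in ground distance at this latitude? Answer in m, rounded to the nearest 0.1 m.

2.6 m

One degree of longitude here spans 111000 × cos 38.8223° = 111000 × 0.7791 ≈ 86479.4 m; 3e-05° of that is 2.59438 m.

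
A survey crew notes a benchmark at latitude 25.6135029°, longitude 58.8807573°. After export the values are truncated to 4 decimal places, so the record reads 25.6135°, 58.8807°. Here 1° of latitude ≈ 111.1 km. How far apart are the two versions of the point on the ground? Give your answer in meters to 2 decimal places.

The latitude changed by +0.0000029° and the longitude by +0.0000573°.
North–south shift: 0.0000029 × 111100 = 0.32219 m.
E–W at 25.6135°: 0.0000573° × 111100 × cos 25.6135° = 0.0000573 × 111100 × 0.9017 ≈ 5.74044 m.
Distance: √(0.32219² + 5.74044²) ≈ 5.74948 m.

5.75 meters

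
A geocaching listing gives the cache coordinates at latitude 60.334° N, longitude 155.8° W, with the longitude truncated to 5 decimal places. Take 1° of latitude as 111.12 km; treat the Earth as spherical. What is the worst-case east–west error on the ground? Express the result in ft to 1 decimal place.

Truncating at 5 decimal places can drop up to a full unit in the last place, so the longitude may be off by as much as 1e-05°.
One degree of longitude at 60.334° is 111120 × cos 60.334° ≈ 111120 × 0.4949 = 54998.1 m.
So at most 1e-05° × 54998.1 ≈ 0.549981 m east–west.
Converting: 0.549981 m × 3.2808 ft/m ≈ 1.8044 ft.

1.8 ft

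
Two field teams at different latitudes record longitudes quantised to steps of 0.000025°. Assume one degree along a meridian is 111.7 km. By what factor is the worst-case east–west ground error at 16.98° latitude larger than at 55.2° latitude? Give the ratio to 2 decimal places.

With a 0.000025° grid the true value lies within half a step, ±0.000025°/2 = ±1.25e-05°, of the stored one.
At 16.98°: 1.25e-05° × 111700 × cos 16.98° = 1.25e-05 × 111700 × 0.9564 ≈ 1.3354 m.
Error at 55.2° = 1.25e-05° × 111700 × cos 55.2° ≈ 1.3962 × 0.5707 = 0.79686 m.
The ratio reduces to cos 16.98° / cos 55.2° = 0.9564/0.5707 ≈ 1.6758.

1.68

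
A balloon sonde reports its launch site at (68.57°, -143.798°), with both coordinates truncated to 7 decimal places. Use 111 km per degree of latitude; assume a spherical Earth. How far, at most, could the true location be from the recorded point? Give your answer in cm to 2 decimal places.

Truncating at 7 decimal places can drop up to a full unit in the last place, so each coordinate may be off by as much as 1e-07°.
North–south component: 1e-07° × 111000 = 0.0111 m.
Longitude error → 1e-07 × 111000 × cos 68.57° = 1e-07 × 111000 × 0.3654 ≈ 0.00405554 m.
The two errors are perpendicular, so the maximum displacement is √(0.0111² + 0.00405554²) ≈ 0.0118177 m.
That is 0.0118177 m = 1.1818 cm.

1.18 cm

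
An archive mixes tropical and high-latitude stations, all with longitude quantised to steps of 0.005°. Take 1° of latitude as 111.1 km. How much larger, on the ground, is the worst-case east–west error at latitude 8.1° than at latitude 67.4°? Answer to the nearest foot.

With a 0.005° grid the true value lies within half a step, ±0.005°/2 = ±0.0025°, of the stored one.
Error at 8.1° = 0.0025° × 111100 × cos 8.1° ≈ 277.75 × 0.9900 = 274.98 m.
At 67.4°: 0.0025° × 111100 × cos 67.4° = 0.0025 × 111100 × 0.3843 ≈ 106.74 m.
Difference: 274.98 − 106.74 = 168.24 m.
In feet: 168.241 m ÷ 0.3048 ≈ 551.97 ft.

552 feet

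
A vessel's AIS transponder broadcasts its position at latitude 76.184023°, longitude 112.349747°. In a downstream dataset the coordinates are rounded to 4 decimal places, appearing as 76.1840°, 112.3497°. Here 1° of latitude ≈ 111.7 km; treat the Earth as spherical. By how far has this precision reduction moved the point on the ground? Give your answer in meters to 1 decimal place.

Δlat = 76.184023 − 76.1840 = +0.000023°; Δlon = 112.349747 − 112.3497 = +0.000047°.
N–S: 0.000023° × 111700 m/° = 2.5691 m.
East–west at this latitude: 0.000047° × 111700 × cos 76.184° ≈ 0.000047 × 26674.5 = 1.2537 m.
Hypotenuse of the two orthogonal shifts: √(2.5691² + 1.2537²) = 2.85868 m.

2.9 meters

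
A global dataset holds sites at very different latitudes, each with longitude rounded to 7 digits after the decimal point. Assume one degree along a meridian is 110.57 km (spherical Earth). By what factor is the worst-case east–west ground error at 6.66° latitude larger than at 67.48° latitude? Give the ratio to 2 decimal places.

Rounding to 7 decimal places leaves the longitude within ±5e-08° of the true value.
At 6.66°: 5e-08° × 110570 × cos 6.66° = 5e-08 × 110570 × 0.9933 ≈ 0.0054912 m.
Error at 67.48° = 5e-08° × 110570 × cos 67.48° ≈ 0.0055285 × 0.3830 = 0.0021174 m.
The ratio reduces to cos 6.66° / cos 67.48° = 0.9933/0.3830 ≈ 2.5933.

2.59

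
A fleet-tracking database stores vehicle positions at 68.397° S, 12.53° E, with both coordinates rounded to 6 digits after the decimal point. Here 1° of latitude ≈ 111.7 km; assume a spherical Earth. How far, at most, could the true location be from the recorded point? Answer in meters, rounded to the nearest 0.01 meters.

0.06 meters

Rounding to 6 decimal places leaves each coordinate within ±5e-07° of the true value.
N–S: 5e-07° × 111700 m/° = 0.05585 m.
Longitude error → 5e-07 × 111700 × cos 68.397° = 5e-07 × 111700 × 0.3682 ≈ 0.0205625 m.
Worst case both components are at the extreme and orthogonal: √(0.05585² + 0.0205625²) ≈ 0.059515 m.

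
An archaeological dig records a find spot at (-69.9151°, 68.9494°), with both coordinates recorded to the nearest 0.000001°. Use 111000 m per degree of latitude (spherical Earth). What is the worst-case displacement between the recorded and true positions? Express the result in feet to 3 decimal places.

Rounding to 6 decimal places leaves each coordinate within ±5e-07° of the true value.
Latitude error → 5e-07 × 111000 = 0.0555 m along the meridian.
Longitude error → 5e-07 × 111000 × cos 69.9151° = 5e-07 × 111000 × 0.3434 ≈ 0.0190594 m.
The two errors are perpendicular, so the maximum displacement is √(0.0555² + 0.0190594²) ≈ 0.0586814 m.
Converting: 0.0586814 m × 3.2808 ft/m ≈ 0.19252 ft.

0.193 feet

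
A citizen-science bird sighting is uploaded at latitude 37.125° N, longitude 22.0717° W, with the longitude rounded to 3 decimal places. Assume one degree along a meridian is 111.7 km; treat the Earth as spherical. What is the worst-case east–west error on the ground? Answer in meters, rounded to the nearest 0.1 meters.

44.5 meters

Rounding to 3 decimal places leaves the longitude within ±0.0005° of the true value.
One degree of longitude at 37.125° is 111700 × cos 37.125° ≈ 111700 × 0.7973 = 89060.7 m.
Maximum E–W displacement: 0.0005 × 89060.7 = 44.5304 m.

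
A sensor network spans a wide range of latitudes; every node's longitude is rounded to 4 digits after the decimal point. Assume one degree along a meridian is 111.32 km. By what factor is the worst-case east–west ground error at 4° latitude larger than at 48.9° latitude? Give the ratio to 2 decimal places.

Rounding to 4 decimal places leaves the longitude within ±5e-05° of the true value.
Error at 4° = 5e-05° × 111320 × cos 4° ≈ 5.566 × 0.9976 = 5.5524 m.
At 48.9°: 5e-05° × 111320 × cos 48.9° = 5e-05 × 111320 × 0.6574 ≈ 3.659 m.
Ratio: 5.5524 / 3.659 = cos 4° / cos 48.9° ≈ 1.5175.

1.52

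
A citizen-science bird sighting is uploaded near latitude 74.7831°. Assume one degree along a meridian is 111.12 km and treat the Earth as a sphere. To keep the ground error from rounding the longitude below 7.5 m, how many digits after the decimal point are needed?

At 74.7831° one degree of longitude covers 111120 × cos 74.7831° ≈ 111120 × 0.2625 ≈ 29166.1 m.
Rounding to N decimal places gives at most 0.5 × 10⁻ᴺ degrees of error, i.e. 0.5 × 10⁻ᴺ × 29166.1 m.
Setting 14583 × 10⁻ᴺ ≤ 7.5 gives 10ᴺ ≥ 1944, i.e. N ≥ 3.29.
So 4 decimal places suffice (1.46 m); 3 would allow up to 14.6 m.

4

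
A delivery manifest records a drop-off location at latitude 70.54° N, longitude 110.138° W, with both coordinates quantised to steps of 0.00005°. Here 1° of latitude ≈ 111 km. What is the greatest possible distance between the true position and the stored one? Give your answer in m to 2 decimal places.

With a 0.00005° grid the true value lies within half a step, ±0.00005°/2 = ±2.5e-05°, of the stored one.
Latitude error → 2.5e-05 × 111000 = 2.775 m along the meridian.
Longitude error → 2.5e-05 × 111000 × cos 70.54° = 2.5e-05 × 111000 × 0.3331 ≈ 0.924488 m.
The two errors are perpendicular, so the maximum displacement is √(2.775² + 0.924488²) ≈ 2.92494 m.

2.92 m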